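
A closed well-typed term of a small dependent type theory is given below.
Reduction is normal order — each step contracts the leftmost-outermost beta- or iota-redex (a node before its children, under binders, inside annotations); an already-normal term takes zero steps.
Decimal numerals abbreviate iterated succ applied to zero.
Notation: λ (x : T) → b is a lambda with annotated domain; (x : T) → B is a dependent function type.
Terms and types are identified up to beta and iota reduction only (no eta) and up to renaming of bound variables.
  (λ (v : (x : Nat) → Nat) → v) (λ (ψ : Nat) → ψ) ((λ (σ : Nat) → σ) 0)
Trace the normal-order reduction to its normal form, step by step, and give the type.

normal-order reduction sequence:
  (λ (v : (x : Nat) → Nat) → v) (λ (ψ : Nat) → ψ) ((λ (σ : Nat) → σ) 0)
  ~> (λ (v : Nat) → v) ((λ (x : Nat) → x) 0)
  ~> (λ (v : Nat) → v) 0
  ~> 0
inferred type:
  Nat


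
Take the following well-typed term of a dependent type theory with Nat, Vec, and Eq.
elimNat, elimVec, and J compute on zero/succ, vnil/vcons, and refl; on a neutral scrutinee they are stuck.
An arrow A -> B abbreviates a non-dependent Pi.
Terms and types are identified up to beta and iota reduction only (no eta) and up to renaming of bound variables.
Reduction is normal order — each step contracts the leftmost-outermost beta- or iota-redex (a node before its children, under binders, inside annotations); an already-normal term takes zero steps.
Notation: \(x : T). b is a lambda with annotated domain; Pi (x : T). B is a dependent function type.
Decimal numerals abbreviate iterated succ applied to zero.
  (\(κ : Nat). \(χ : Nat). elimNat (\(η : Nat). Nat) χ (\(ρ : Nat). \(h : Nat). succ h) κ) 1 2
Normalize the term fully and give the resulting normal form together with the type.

reduced normal form:
  3
inferred type:
  Nat
observation: the leftmost-outermost redex is a beta-redex, and normalization takes 6 steps.


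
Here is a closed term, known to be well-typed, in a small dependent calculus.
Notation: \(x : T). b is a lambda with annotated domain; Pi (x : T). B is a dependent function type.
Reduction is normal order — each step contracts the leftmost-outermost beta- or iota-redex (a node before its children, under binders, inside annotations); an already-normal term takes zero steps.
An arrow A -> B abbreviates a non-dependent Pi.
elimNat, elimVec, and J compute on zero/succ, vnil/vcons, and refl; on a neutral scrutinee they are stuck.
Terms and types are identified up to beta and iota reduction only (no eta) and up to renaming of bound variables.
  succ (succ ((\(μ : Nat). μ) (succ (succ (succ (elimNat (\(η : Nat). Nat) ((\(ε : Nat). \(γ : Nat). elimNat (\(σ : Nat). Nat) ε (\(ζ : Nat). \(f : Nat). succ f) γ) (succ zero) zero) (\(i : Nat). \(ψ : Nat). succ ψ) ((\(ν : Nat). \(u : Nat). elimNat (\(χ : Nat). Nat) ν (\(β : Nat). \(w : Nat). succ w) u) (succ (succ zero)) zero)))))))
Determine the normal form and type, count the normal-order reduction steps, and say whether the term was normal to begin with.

resulting normal form:
  succ (succ (succ (succ (succ (succ (succ (succ zero)))))))
type:
  Nat
reduction steps (normal order): 14
term was already normal: no
first redex: a beta-redex


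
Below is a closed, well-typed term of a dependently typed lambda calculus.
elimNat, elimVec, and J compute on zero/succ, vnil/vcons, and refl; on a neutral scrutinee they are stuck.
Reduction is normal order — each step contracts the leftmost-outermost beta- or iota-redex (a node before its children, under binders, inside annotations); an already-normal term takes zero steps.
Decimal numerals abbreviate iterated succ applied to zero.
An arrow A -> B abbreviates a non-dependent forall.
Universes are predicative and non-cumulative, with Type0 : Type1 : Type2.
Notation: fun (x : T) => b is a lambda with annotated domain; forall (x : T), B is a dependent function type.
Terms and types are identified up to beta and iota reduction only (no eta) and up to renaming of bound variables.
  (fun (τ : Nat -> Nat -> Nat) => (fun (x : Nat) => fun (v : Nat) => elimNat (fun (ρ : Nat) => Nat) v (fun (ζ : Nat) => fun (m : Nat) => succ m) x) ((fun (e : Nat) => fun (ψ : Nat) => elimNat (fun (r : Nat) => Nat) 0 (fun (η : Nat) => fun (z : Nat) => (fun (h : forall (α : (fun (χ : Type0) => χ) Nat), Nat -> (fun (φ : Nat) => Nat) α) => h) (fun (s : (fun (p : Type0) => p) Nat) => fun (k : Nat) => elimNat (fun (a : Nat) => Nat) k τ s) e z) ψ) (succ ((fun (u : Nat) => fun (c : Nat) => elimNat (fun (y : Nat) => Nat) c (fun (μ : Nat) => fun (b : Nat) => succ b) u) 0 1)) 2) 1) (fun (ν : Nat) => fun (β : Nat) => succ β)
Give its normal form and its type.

reduced normal form:
  5
type:
  Nat
observation: the term reaches its normal form after 51 normal-order steps.


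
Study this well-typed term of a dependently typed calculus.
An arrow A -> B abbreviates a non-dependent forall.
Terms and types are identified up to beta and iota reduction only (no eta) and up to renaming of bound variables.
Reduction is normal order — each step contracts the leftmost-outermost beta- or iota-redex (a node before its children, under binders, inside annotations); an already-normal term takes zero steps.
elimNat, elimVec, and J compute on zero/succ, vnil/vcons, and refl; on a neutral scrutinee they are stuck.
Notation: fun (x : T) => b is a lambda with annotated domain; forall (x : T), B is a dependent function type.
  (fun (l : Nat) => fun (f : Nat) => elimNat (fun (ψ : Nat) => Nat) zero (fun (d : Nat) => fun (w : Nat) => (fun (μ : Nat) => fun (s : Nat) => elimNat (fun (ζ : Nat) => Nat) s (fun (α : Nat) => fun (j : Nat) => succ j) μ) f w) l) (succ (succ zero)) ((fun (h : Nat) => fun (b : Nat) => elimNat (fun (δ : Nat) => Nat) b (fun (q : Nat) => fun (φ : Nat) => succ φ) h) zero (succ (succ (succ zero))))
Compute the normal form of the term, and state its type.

resulting normal form:
  succ (succ (succ (succ (succ (succ zero)))))
the term's type:
  Nat


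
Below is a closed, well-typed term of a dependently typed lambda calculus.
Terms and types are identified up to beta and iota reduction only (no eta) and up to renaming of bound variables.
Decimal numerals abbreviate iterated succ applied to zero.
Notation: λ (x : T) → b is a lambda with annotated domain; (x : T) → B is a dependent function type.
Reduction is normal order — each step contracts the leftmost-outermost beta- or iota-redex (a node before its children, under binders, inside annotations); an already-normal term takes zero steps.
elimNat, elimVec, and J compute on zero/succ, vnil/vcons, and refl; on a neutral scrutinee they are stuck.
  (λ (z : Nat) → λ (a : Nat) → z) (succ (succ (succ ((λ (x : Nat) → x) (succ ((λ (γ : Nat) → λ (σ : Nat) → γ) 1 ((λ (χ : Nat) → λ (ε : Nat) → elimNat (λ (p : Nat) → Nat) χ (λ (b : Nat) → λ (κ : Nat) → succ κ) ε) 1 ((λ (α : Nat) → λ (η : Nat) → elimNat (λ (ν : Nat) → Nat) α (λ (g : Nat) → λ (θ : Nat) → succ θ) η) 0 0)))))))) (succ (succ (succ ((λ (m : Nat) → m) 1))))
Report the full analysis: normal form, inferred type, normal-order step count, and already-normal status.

resulting normal form:
  5
type:
  Nat
normal-order step count: 5
term was already normal: no
first redex: a beta-redex


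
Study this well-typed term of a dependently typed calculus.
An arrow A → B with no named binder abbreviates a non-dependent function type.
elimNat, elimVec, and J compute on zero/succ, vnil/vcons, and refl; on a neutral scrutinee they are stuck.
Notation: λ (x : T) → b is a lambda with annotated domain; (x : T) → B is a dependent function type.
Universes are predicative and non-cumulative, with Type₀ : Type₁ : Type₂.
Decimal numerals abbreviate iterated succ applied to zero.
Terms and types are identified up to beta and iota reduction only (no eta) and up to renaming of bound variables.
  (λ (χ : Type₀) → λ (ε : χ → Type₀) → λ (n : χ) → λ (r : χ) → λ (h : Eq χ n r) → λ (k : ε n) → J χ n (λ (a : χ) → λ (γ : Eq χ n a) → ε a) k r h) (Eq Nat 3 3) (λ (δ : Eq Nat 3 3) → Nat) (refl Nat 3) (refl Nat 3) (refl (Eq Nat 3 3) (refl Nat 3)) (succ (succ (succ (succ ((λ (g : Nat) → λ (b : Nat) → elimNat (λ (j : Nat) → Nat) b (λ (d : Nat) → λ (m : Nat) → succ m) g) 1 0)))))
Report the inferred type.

type:
  Nat


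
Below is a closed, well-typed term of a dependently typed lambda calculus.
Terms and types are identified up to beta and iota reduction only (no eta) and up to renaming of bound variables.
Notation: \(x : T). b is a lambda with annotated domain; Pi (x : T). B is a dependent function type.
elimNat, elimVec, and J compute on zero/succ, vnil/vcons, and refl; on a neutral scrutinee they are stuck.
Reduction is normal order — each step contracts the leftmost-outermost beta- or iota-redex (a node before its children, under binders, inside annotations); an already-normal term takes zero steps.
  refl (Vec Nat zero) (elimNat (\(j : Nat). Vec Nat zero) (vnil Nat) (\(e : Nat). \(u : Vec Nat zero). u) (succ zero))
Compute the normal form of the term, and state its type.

normal form:
  refl (Vec Nat zero) (vnil Nat)
the term's type:
  Eq (Vec Nat zero) (vnil Nat) (vnil Nat)


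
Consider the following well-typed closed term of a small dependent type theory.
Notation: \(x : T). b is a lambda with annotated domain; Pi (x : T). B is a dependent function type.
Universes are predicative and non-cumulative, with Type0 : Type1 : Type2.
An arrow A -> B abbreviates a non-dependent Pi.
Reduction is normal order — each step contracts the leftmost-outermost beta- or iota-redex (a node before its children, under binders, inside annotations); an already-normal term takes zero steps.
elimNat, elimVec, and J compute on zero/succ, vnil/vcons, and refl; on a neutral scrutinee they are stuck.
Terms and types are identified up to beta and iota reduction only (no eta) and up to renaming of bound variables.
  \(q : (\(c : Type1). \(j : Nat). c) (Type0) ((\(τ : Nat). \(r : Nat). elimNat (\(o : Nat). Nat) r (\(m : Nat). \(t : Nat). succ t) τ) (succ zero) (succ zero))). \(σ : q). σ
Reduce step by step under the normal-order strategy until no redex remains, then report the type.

normal-order reduction sequence:
  \(q : (\(c : Type1). \(j : Nat). c) (Type0) ((\(τ : Nat). \(r : Nat). elimNat (\(o : Nat). Nat) r (\(m : Nat). \(t : Nat). succ t) τ) (succ zero) (succ zero))). \(σ : q). σ
  ~> \(q : (\(c : Nat). Type0) ((\(j : Nat). \(τ : Nat). elimNat (\(r : Nat). Nat) τ (\(o : Nat). \(m : Nat). succ m) j) (succ zero) (succ zero))). \(t : q). t
  ~> \(q : Type0). \(c : q). c
the term's type:
  Pi (q : Type0). q -> q


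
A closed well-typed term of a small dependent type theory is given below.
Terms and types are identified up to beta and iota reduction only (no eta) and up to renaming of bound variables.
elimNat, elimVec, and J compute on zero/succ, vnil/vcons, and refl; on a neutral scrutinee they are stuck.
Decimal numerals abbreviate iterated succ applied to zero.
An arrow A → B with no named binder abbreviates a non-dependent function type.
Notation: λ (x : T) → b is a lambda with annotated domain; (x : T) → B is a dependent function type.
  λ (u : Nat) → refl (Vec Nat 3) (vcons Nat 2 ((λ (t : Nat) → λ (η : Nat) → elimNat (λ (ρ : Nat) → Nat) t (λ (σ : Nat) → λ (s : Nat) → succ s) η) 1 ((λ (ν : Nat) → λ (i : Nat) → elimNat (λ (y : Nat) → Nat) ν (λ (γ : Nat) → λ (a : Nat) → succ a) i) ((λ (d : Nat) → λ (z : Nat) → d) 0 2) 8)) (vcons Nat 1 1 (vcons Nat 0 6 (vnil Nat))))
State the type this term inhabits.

inferred type:
  Nat → Eq (Vec Nat 3) (vcons Nat 2 9 (vcons Nat 1 1 (vcons Nat 0 6 (vnil Nat)))) (vcons Nat 2 9 (vcons Nat 1 1 (vcons Nat 0 6 (vnil Nat))))


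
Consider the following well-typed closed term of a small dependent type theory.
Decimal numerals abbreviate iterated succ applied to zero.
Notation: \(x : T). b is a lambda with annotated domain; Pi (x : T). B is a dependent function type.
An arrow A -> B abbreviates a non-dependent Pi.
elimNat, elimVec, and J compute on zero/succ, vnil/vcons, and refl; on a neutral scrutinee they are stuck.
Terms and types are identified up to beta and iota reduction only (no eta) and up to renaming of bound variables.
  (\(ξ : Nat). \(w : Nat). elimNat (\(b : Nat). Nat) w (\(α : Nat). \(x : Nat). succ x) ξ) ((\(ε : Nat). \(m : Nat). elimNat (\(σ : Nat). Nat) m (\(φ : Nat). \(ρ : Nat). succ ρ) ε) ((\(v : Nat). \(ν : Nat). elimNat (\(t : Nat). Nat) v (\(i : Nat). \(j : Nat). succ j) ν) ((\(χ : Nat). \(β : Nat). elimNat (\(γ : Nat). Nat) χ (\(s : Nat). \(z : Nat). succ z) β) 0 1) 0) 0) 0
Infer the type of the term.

inferred type:
  Nat


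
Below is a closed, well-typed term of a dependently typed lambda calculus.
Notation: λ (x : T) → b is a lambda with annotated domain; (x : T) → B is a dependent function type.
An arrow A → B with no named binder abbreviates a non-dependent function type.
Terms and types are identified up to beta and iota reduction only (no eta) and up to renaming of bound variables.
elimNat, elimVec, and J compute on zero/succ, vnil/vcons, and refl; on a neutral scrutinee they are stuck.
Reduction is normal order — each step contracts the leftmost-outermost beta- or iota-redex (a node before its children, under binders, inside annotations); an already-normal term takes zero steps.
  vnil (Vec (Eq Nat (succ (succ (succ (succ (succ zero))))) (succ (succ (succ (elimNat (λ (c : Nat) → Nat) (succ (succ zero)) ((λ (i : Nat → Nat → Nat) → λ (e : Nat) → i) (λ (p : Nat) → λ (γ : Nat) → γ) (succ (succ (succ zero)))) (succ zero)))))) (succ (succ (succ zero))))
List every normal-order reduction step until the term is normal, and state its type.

normal-order reduction sequence:
  vnil (Vec (Eq Nat (succ (succ (succ (succ (succ zero))))) (succ (succ (succ (elimNat (λ (c : Nat) → Nat) (succ (succ zero)) ((λ (i : Nat → Nat → Nat) → λ (e : Nat) → i) (λ (p : Nat) → λ (γ : Nat) → γ) (succ (succ (succ zero)))) (succ zero)))))) (succ (succ (succ zero))))
  ~> vnil (Vec (Eq Nat (succ (succ (succ (succ (succ zero))))) (succ (succ (succ ((λ (c : Nat → Nat → Nat) → λ (i : Nat) → c) (λ (e : Nat) → λ (p : Nat) → p) (succ (succ (succ zero))) zero (elimNat (λ (γ : Nat) → Nat) (succ (succ zero)) ((λ (φ : Nat → Nat → Nat) → λ (ν : Nat) → φ) (λ (t : Nat) → λ (m : Nat) → m) (succ (succ (succ zero)))) zero)))))) (succ (succ (succ zero))))
  ~> vnil (Vec (Eq Nat (succ (succ (succ (succ (succ zero))))) (succ (succ (succ ((λ (c : Nat) → λ (i : Nat) → λ (e : Nat) → e) (succ (succ (succ zero))) zero (elimNat (λ (p : Nat) → Nat) (succ (succ zero)) ((λ (γ : Nat → Nat → Nat) → λ (φ : Nat) → γ) (λ (ν : Nat) → λ (t : Nat) → t) (succ (succ (succ zero)))) zero)))))) (succ (succ (succ zero))))
  ~> vnil (Vec (Eq Nat (succ (succ (succ (succ (succ zero))))) (succ (succ (succ ((λ (c : Nat) → λ (i : Nat) → i) zero (elimNat (λ (e : Nat) → Nat) (succ (succ zero)) ((λ (p : Nat → Nat → Nat) → λ (γ : Nat) → p) (λ (φ : Nat) → λ (ν : Nat) → ν) (succ (succ (succ zero)))) zero)))))) (succ (succ (succ zero))))
  ~> vnil (Vec (Eq Nat (succ (succ (succ (succ (succ zero))))) (succ (succ (succ ((λ (c : Nat) → c) (elimNat (λ (i : Nat) → Nat) (succ (succ zero)) ((λ (e : Nat → Nat → Nat) → λ (p : Nat) → e) (λ (γ : Nat) → λ (φ : Nat) → φ) (succ (succ (succ zero)))) zero)))))) (succ (succ (succ zero))))
  ~> vnil (Vec (Eq Nat (succ (succ (succ (succ (succ zero))))) (succ (succ (succ (elimNat (λ (c : Nat) → Nat) (succ (succ zero)) ((λ (i : Nat → Nat → Nat) → λ (e : Nat) → i) (λ (p : Nat) → λ (γ : Nat) → γ) (succ (succ (succ zero)))) zero))))) (succ (succ (succ zero))))
  ~> vnil (Vec (Eq Nat (succ (succ (succ (succ (succ zero))))) (succ (succ (succ (succ (succ zero)))))) (succ (succ (succ zero))))
inferred type:
  Vec (Vec (Eq Nat (succ (succ (succ (succ (succ zero))))) (succ (succ (succ (succ (succ zero)))))) (succ (succ (succ zero)))) zero


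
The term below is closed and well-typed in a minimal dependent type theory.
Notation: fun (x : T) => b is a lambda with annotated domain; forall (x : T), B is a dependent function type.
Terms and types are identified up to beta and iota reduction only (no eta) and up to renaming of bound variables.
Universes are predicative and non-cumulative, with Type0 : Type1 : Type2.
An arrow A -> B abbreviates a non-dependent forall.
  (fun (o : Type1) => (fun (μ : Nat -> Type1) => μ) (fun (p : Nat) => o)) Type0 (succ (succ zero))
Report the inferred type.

the term's type:
  Type1


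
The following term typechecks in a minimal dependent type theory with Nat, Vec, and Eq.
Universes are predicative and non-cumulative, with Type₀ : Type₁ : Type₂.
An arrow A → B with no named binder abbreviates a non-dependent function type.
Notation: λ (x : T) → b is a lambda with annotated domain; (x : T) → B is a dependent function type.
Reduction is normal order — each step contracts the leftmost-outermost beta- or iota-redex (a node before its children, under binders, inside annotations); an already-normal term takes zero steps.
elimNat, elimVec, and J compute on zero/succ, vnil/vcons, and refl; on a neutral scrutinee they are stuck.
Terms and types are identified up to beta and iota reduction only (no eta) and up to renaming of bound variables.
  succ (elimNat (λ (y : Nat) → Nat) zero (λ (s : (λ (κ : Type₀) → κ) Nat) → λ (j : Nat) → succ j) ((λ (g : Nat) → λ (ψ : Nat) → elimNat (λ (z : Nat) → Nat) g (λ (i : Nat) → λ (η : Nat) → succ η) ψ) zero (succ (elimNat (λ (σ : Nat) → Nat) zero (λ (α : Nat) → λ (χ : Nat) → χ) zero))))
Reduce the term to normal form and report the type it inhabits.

reduced normal form:
  succ (succ zero)
inferred type:
  Nat


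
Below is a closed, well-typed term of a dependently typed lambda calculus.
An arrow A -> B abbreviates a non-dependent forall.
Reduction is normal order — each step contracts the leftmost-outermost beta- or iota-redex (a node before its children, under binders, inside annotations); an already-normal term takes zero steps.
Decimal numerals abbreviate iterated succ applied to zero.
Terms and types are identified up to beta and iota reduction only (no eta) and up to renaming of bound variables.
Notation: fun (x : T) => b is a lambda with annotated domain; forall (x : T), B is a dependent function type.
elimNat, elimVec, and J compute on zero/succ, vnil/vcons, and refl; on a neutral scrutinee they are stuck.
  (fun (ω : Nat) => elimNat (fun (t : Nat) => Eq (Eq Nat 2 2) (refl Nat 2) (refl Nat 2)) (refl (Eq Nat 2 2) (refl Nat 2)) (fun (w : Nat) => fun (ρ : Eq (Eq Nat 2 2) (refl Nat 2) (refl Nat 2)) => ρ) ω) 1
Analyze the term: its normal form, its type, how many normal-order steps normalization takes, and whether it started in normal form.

resulting normal form:
  refl (Eq Nat 2 2) (refl Nat 2)
type:
  Eq (Eq Nat 2 2) (refl Nat 2) (refl Nat 2)
steps to reach normal form (normal order): 5
started in normal form: no
first contracted redex: a beta-redex


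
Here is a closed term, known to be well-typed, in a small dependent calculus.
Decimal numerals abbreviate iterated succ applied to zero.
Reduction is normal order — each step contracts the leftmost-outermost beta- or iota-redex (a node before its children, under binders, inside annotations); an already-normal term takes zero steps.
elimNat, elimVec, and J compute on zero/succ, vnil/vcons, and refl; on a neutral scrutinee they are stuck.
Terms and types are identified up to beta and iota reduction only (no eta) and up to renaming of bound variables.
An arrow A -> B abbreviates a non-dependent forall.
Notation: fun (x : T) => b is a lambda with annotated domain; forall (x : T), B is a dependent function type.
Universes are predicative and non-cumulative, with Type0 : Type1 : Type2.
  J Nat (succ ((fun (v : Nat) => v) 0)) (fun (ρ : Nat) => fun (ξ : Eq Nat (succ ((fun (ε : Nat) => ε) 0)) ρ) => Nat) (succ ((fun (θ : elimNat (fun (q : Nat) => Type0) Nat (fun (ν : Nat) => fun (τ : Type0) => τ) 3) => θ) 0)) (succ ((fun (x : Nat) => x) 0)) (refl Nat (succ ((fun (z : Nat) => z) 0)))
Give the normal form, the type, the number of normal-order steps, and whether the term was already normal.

resulting normal form:
  1
inferred type:
  Nat
normal-order step count: 2
started in normal form: no
first contracted redex: a J iota-redex


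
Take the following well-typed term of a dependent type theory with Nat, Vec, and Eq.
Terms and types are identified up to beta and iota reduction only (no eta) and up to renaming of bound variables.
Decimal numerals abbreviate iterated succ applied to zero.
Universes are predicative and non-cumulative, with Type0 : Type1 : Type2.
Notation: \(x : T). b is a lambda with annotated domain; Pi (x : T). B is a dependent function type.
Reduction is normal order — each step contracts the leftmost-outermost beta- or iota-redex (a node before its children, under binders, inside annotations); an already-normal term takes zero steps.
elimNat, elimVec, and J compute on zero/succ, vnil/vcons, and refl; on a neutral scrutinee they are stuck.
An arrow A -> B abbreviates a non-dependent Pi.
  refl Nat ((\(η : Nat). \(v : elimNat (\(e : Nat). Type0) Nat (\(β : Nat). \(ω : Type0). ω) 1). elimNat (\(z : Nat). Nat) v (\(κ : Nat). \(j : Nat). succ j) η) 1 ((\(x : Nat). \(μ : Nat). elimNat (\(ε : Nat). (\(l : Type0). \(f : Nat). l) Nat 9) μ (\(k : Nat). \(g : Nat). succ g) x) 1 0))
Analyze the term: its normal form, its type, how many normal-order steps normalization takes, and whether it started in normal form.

normal form:
  refl Nat 2
the term's type:
  Eq Nat 2 2
normal-order step count: 12
term was already normal: no
first contracted redex: a beta-redex


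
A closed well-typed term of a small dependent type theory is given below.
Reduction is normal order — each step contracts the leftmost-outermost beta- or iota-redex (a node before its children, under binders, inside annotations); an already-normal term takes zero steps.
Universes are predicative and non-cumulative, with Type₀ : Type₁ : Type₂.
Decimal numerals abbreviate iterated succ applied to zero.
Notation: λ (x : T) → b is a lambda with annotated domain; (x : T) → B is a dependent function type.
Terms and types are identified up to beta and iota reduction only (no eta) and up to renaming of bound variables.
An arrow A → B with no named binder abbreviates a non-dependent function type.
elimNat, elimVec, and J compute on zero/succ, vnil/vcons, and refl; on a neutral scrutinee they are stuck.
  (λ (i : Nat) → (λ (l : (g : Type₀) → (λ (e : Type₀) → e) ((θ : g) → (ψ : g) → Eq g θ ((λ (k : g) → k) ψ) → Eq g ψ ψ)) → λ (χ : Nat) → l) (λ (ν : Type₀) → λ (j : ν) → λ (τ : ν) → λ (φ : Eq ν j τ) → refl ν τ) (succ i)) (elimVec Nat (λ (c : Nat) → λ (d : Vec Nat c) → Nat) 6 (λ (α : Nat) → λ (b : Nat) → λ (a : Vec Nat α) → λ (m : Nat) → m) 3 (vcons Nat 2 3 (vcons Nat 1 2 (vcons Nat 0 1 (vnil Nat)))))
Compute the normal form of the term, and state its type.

reduced normal form:
  λ (i : Type₀) → λ (l : i) → λ (g : i) → λ (e : Eq i l g) → refl i g
the term's type:
  (i : Type₀) → (l : i) → (g : i) → Eq i l g → Eq i g g
observation: normalization takes exactly 3 steps under the normal-order strategy.


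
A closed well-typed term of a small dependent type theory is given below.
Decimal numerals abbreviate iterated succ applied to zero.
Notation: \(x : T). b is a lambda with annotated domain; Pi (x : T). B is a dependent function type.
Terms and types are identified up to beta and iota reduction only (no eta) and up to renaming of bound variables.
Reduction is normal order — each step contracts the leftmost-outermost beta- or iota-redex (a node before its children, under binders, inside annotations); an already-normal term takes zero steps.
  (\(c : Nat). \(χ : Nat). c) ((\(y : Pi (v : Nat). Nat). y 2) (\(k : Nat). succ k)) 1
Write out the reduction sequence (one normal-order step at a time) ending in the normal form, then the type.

reduction (normal order):
  (\(c : Nat). \(χ : Nat). c) ((\(y : Pi (v : Nat). Nat). y 2) (\(k : Nat). succ k)) 1
  ~> (\(c : Nat). (\(χ : Pi (y : Nat). Nat). χ 2) (\(v : Nat). succ v)) 1
  ~> (\(c : Pi (χ : Nat). Nat). c 2) (\(y : Nat). succ y)
  ~> (\(c : Nat). succ c) 2
  ~> 3
the term's type:
  Nat


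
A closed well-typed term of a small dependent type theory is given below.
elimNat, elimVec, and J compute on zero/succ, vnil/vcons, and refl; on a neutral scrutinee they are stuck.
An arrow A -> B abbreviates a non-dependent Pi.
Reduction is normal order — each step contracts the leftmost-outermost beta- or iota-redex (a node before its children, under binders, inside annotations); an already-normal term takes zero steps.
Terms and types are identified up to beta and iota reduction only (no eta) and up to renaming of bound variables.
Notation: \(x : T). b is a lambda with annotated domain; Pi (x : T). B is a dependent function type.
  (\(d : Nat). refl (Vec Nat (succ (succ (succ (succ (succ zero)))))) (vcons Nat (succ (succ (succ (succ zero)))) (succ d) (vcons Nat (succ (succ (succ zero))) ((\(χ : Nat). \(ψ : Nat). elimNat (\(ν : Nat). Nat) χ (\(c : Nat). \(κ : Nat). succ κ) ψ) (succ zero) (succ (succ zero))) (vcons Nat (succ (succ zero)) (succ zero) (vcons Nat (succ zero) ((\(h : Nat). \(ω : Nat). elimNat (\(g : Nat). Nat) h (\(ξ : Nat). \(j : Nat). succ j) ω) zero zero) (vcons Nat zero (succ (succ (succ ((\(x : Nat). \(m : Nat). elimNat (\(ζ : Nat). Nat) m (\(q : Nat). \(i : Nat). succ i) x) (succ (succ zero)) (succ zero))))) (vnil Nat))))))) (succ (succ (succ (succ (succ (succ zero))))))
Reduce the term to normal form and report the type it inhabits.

resulting normal form:
  refl (Vec Nat (succ (succ (succ (succ (succ zero)))))) (vcons Nat (succ (succ (succ (succ zero)))) (succ (succ (succ (succ (succ (succ (succ zero))))))) (vcons Nat (succ (succ (succ zero))) (succ (succ (succ zero))) (vcons Nat (succ (succ zero)) (succ zero) (vcons Nat (succ zero) zero (vcons Nat zero (succ (succ (succ (succ (succ (succ zero)))))) (vnil Nat))))))
the term's type:
  Eq (Vec Nat (succ (succ (succ (succ (succ zero)))))) (vcons Nat (succ (succ (succ (succ zero)))) (succ (succ (succ (succ (succ (succ (succ zero))))))) (vcons Nat (succ (succ (succ zero))) (succ (succ (succ zero))) (vcons Nat (succ (succ zero)) (succ zero) (vcons Nat (succ zero) zero (vcons Nat zero (succ (succ (succ (succ (succ (succ zero)))))) (vnil Nat)))))) (vcons Nat (succ (succ (succ (succ zero)))) (succ (succ (succ (succ (succ (succ (succ zero))))))) (vcons Nat (succ (succ (succ zero))) (succ (succ (succ zero))) (vcons Nat (succ (succ zero)) (succ zero) (vcons Nat (succ zero) zero (vcons Nat zero (succ (succ (succ (succ (succ (succ zero)))))) (vnil Nat))))))
observation: the term reaches its normal form after 22 normal-order steps.


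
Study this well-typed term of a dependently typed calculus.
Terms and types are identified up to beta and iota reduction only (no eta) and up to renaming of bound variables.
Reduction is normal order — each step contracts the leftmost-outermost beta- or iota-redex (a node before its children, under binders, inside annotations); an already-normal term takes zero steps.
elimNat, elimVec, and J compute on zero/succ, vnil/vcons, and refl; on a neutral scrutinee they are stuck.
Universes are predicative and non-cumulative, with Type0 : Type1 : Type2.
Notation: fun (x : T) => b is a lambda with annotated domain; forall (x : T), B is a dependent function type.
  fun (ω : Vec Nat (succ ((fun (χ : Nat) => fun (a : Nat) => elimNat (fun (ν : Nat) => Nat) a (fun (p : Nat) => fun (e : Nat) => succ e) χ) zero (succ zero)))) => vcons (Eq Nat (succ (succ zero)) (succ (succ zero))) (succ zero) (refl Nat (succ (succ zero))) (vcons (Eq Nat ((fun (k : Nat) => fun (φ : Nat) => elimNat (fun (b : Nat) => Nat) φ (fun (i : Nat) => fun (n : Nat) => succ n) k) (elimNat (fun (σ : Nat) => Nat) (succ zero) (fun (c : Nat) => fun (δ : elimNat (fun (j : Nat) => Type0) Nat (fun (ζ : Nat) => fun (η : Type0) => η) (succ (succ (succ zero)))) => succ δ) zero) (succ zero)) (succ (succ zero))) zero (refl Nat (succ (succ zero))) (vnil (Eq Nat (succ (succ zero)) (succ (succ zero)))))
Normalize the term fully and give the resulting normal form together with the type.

resulting normal form:
  fun (ω : Vec Nat (succ (succ zero))) => vcons (Eq Nat (succ (succ zero)) (succ (succ zero))) (succ zero) (refl Nat (succ (succ zero))) (vcons (Eq Nat (succ (succ zero)) (succ (succ zero))) zero (refl Nat (succ (succ zero))) (vnil (Eq Nat (succ (succ zero)) (succ (succ zero)))))
inferred type:
  forall (ω : Vec Nat (succ (succ zero))), Vec (Eq Nat (succ (succ zero)) (succ (succ zero))) (succ (succ zero))
observation: the term reaches its normal form after 10 normal-order steps.


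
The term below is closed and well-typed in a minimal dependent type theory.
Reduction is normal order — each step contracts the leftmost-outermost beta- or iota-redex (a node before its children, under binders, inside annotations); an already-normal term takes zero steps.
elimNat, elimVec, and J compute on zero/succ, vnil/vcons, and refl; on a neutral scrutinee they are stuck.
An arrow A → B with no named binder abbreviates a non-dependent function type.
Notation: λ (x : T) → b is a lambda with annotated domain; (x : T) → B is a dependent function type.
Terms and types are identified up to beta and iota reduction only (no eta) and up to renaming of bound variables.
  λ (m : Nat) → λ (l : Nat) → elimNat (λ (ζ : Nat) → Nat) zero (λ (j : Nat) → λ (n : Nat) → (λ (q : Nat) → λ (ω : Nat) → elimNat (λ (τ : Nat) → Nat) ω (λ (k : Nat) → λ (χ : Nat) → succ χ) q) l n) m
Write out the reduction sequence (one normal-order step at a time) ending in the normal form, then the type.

reduction (normal order):
  λ (m : Nat) → λ (l : Nat) → elimNat (λ (ζ : Nat) → Nat) zero (λ (j : Nat) → λ (n : Nat) → (λ (q : Nat) → λ (ω : Nat) → elimNat (λ (τ : Nat) → Nat) ω (λ (k : Nat) → λ (χ : Nat) → succ χ) q) l n) m
  ~> λ (m : Nat) → λ (l : Nat) → elimNat (λ (ζ : Nat) → Nat) zero (λ (j : Nat) → λ (n : Nat) → (λ (q : Nat) → elimNat (λ (ω : Nat) → Nat) q (λ (τ : Nat) → λ (k : Nat) → succ k) l) n) m
  ~> λ (m : Nat) → λ (l : Nat) → elimNat (λ (ζ : Nat) → Nat) zero (λ (j : Nat) → λ (n : Nat) → elimNat (λ (q : Nat) → Nat) n (λ (ω : Nat) → λ (τ : Nat) → succ τ) l) m
inferred type:
  Nat → Nat → Nat


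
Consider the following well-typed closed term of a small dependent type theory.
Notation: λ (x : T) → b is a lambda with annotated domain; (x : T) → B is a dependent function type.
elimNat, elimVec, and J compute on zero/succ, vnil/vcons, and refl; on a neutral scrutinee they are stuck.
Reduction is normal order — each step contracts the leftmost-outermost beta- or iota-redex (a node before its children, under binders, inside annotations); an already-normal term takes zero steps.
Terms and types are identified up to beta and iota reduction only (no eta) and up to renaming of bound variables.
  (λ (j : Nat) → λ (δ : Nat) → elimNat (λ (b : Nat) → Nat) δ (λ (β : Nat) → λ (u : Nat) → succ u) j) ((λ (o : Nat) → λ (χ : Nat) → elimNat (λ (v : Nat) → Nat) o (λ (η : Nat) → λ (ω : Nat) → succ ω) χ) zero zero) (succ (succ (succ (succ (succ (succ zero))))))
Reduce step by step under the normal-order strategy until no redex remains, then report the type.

normal-order reduction:
  (λ (j : Nat) → λ (δ : Nat) → elimNat (λ (b : Nat) → Nat) δ (λ (β : Nat) → λ (u : Nat) → succ u) j) ((λ (o : Nat) → λ (χ : Nat) → elimNat (λ (v : Nat) → Nat) o (λ (η : Nat) → λ (ω : Nat) → succ ω) χ) zero zero) (succ (succ (succ (succ (succ (succ zero))))))
  ~> (λ (j : Nat) → elimNat (λ (δ : Nat) → Nat) j (λ (b : Nat) → λ (β : Nat) → succ β) ((λ (u : Nat) → λ (o : Nat) → elimNat (λ (χ : Nat) → Nat) u (λ (v : Nat) → λ (η : Nat) → succ η) o) zero zero)) (succ (succ (succ (succ (succ (succ zero))))))
  ~> elimNat (λ (j : Nat) → Nat) (succ (succ (succ (succ (succ (succ zero)))))) (λ (δ : Nat) → λ (b : Nat) → succ b) ((λ (β : Nat) → λ (u : Nat) → elimNat (λ (o : Nat) → Nat) β (λ (χ : Nat) → λ (v : Nat) → succ v) u) zero zero)
  ~> elimNat (λ (j : Nat) → Nat) (succ (succ (succ (succ (succ (succ zero)))))) (λ (δ : Nat) → λ (b : Nat) → succ b) ((λ (β : Nat) → elimNat (λ (u : Nat) → Nat) zero (λ (o : Nat) → λ (χ : Nat) → succ χ) β) zero)
  ~> elimNat (λ (j : Nat) → Nat) (succ (succ (succ (succ (succ (succ zero)))))) (λ (δ : Nat) → λ (b : Nat) → succ b) (elimNat (λ (β : Nat) → Nat) zero (λ (u : Nat) → λ (o : Nat) → succ o) zero)
  ~> elimNat (λ (j : Nat) → Nat) (succ (succ (succ (succ (succ (succ zero)))))) (λ (δ : Nat) → λ (b : Nat) → succ b) zero
  ~> succ (succ (succ (succ (succ (succ zero)))))
the term's type:
  Nat


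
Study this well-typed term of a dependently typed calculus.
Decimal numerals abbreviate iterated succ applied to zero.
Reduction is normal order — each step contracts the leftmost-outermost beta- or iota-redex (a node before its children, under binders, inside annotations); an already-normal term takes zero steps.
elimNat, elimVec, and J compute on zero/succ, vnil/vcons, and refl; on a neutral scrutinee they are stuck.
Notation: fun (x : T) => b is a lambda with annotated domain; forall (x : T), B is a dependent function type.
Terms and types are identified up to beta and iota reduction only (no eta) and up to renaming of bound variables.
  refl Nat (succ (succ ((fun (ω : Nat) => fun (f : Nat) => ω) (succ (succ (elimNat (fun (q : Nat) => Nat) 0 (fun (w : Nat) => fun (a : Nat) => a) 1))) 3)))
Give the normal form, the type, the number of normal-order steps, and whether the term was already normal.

normal form:
  refl Nat 4
type:
  Eq Nat 4 4
normal-order step count: 6
already normal: no
first contracted redex: a beta-redex


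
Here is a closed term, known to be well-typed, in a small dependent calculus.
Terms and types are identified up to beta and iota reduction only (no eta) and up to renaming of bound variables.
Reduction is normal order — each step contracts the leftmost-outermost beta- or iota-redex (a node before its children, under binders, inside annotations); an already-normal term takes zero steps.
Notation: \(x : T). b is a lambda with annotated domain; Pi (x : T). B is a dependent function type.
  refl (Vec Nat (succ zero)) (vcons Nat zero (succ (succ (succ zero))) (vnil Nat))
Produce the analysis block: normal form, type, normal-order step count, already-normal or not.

reduced normal form:
  refl (Vec Nat (succ zero)) (vcons Nat zero (succ (succ (succ zero))) (vnil Nat))
type:
  Eq (Vec Nat (succ zero)) (vcons Nat zero (succ (succ (succ zero))) (vnil Nat)) (vcons Nat zero (succ (succ (succ zero))) (vnil Nat))
reduction steps (normal order): 0
already normal: yes


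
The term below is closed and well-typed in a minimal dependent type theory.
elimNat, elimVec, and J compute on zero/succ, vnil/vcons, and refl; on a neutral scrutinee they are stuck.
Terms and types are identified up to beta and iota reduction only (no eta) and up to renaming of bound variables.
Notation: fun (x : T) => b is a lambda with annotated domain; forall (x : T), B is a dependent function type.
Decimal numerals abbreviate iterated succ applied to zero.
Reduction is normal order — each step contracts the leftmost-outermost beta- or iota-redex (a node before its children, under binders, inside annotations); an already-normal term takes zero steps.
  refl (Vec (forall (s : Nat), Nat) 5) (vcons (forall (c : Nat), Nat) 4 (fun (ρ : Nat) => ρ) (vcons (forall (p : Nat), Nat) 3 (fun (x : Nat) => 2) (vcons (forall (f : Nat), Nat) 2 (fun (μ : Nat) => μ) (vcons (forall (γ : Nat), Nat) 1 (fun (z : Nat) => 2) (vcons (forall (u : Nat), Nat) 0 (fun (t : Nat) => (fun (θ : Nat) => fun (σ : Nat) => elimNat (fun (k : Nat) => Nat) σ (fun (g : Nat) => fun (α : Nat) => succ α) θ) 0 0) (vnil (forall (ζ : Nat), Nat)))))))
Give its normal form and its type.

resulting normal form:
  refl (Vec (forall (s : Nat), Nat) 5) (vcons (forall (c : Nat), Nat) 4 (fun (ρ : Nat) => ρ) (vcons (forall (p : Nat), Nat) 3 (fun (x : Nat) => 2) (vcons (forall (f : Nat), Nat) 2 (fun (μ : Nat) => μ) (vcons (forall (γ : Nat), Nat) 1 (fun (z : Nat) => 2) (vcons (forall (u : Nat), Nat) 0 (fun (t : Nat) => 0) (vnil (forall (θ : Nat), Nat)))))))
type:
  Eq (Vec (forall (s : Nat), Nat) 5) (vcons (forall (c : Nat), Nat) 4 (fun (ρ : Nat) => ρ) (vcons (forall (p : Nat), Nat) 3 (fun (x : Nat) => 2) (vcons (forall (f : Nat), Nat) 2 (fun (μ : Nat) => μ) (vcons (forall (γ : Nat), Nat) 1 (fun (z : Nat) => 2) (vcons (forall (u : Nat), Nat) 0 (fun (t : Nat) => 0) (vnil (forall (θ : Nat), Nat))))))) (vcons (forall (σ : Nat), Nat) 4 (fun (k : Nat) => k) (vcons (forall (g : Nat), Nat) 3 (fun (α : Nat) => 2) (vcons (forall (ζ : Nat), Nat) 2 (fun (β : Nat) => β) (vcons (forall (j : Nat), Nat) 1 (fun (d : Nat) => 2) (vcons (forall (ξ : Nat), Nat) 0 (fun (a : Nat) => 0) (vnil (forall (n : Nat), Nat)))))))
observation: the term reaches its normal form after 3 normal-order steps.


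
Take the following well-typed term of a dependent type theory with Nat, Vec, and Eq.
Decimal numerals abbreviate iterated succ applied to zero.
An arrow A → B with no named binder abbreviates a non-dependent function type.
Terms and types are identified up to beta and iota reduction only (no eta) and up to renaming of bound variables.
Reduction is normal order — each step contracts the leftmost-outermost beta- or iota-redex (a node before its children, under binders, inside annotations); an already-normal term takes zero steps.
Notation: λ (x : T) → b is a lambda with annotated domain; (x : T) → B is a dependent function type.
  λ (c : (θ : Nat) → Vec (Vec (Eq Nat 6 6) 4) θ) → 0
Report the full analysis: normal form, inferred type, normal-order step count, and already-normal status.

normal form:
  λ (c : (θ : Nat) → Vec (Vec (Eq Nat 6 6) 4) θ) → 0
the term's type:
  ((c : Nat) → Vec (Vec (Eq Nat 6 6) 4) c) → Nat
steps to reach normal form (normal order): 0
started in normal form: yes


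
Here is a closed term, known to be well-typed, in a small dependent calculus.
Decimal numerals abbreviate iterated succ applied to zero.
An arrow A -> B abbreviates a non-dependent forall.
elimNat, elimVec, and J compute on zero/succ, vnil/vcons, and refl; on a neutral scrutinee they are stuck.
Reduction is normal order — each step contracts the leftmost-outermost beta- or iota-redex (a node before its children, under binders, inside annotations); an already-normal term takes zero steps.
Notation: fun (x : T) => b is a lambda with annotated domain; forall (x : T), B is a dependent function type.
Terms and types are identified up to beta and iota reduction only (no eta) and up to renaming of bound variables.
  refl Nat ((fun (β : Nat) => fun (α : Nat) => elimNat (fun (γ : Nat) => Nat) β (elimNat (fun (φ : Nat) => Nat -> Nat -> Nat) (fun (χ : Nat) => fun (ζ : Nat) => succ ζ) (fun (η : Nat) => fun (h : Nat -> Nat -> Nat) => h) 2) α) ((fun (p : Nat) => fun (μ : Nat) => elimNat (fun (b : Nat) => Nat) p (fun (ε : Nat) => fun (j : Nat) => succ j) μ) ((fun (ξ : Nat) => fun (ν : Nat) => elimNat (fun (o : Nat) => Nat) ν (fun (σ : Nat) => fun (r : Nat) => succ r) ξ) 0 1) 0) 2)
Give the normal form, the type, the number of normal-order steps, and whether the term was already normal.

normal form:
  refl Nat 3
type:
  Eq Nat 3 3
steps to reach normal form (normal order): 29
already normal: no
first contracted redex: a beta-redex


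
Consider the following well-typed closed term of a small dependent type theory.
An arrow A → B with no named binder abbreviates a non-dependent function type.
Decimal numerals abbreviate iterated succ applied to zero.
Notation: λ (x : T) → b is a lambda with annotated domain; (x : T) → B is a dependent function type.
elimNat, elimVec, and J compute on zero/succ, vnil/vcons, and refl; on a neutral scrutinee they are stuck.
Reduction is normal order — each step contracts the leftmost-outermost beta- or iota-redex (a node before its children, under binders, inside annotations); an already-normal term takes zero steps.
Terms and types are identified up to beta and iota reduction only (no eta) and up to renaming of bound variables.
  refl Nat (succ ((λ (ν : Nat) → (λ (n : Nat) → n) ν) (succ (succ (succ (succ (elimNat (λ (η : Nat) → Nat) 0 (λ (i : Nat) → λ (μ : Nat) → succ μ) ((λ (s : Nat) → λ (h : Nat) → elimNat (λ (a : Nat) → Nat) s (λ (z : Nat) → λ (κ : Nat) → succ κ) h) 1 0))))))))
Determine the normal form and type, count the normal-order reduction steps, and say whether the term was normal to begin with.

reduced normal form:
  refl Nat 6
inferred type:
  Eq Nat 6 6
steps to reach normal form (normal order): 9
already normal: no
first redex: a beta-redex
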